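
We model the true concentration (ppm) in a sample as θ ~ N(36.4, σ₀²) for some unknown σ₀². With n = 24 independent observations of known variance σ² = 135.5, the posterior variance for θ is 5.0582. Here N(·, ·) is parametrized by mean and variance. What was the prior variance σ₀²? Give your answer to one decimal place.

σ₀² = 48.6

For the Normal–Normal model with known σ², precisions add: τ_n = τ₀ + n/σ².
So 1/σ₀² = 1/5.0582 − 24/135.5 = 0.197699 − 0.177122 = 0.020577.
Hence σ₀² = 1/0.020577 ≈ 48.6.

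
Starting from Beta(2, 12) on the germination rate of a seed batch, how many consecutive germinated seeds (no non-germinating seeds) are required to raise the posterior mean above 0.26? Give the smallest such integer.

k = 3

After k germinated seeds and 0 non-germinating seeds the posterior is Beta(2+k, 12), with mean (2+k)/(2+12+k).
Set (2+k)/(14+k) > 0.26 and solve: k > (0.26·14 − 2)/(1 − 0.26) = 2.216.
The smallest integer exceeding 2.216 is 3, and checking k=3: (5)/(17) = 0.2941 > 0.26.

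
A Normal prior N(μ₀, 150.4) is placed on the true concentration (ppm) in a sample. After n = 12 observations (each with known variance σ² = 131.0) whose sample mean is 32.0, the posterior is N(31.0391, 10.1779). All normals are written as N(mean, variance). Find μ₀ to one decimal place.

The posterior mean is a precision-weighted average: μ_n = (τ₀μ₀ + τ_data·x̄)/(τ₀+τ_data), with τ₀=1/σ₀² and τ_data=n/σ².
Here τ₀ = 1/150.4 = 0.006649 and τ_data = 12/131.0 = 0.091603, so τ_n = 0.098252.
Rearranging for μ₀: μ₀ = (μ_n·τ_n − τ_data·x̄)/τ₀ = (31.0391·0.098252 − 0.091603·32.0) / 0.006649 = 0.118358/0.006649 ≈ 17.8.

μ₀ = 17.8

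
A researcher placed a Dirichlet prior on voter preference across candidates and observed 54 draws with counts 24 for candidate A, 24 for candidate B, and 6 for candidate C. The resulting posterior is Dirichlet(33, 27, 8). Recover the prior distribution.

For a Dirichlet(α) prior with multinomial counts c, the posterior is Dirichlet(α + c) componentwise.
Subtract each count from the matching posterior parameter: 33−24=9, 27−24=3, 8−6=2.

Dirichlet(9, 3, 2)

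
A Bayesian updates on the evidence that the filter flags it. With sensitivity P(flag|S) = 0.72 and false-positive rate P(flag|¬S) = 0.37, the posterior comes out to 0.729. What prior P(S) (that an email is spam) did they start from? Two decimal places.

In odds form, posterior odds = prior odds × likelihood ratio, so prior odds = posterior odds ÷ LR.
Posterior odds = 0.729/(1−0.729) = 2.6900. LR = 0.72/0.37 = 1.9459.
Prior odds = 2.6900/1.9459 = 1.3824, so P(S) = 1.3824/(1+1.3824) ≈ 0.58.

P(S) = 0.58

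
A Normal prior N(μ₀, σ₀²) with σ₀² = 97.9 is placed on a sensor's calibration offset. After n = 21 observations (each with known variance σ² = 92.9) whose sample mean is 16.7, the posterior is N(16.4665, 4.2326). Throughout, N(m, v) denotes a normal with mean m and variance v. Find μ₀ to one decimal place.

With known observation variance, the Normal–Normal posterior has precision τ_n = τ₀ + n/σ² and mean μ_n = (τ₀μ₀ + (n/σ²)x̄)/τ_n.
Here τ₀ = 1/97.9 = 0.010215 and τ_data = 21/92.9 = 0.226050, so τ_n = 0.236265.
Rearranging for μ₀: μ₀ = (μ_n·τ_n − τ_data·x̄)/τ₀ = (16.4665·0.236265 − 0.226050·16.7) / 0.010215 = 0.115423/0.010215 ≈ 11.3.

μ₀ = 11.3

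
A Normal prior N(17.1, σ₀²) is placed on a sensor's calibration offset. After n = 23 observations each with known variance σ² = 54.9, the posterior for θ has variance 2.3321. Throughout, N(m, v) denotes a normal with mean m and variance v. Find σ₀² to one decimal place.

σ₀² = 101.5

For the Normal–Normal model with known σ², precisions add: τ_n = τ₀ + n/σ².
So 1/σ₀² = 1/2.3321 − 23/54.9 = 0.428798 − 0.418944 = 0.009854.
Hence σ₀² = 1/0.009854 ≈ 101.5.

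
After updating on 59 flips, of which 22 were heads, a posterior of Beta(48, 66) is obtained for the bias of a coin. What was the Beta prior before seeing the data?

A Beta(α, β) prior with s successes and f failures in binomial data gives a Beta(α+s, β+f) posterior.
Subtract the data counts: 48−22=26, 66−37=29.

Beta(26, 29)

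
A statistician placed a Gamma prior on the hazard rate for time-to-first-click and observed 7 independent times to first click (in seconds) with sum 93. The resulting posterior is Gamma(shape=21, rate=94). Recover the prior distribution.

Gamma(shape=14, rate=1)

Gamma–exponential conjugacy: posterior shape = α + n, posterior rate = β + Σtᵢ.
So α = 21 − 7 = 14 and β = 94 − 93 = 1.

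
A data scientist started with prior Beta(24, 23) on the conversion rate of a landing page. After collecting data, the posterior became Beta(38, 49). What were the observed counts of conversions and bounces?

14 conversions and 26 bounces

Under Beta–binomial conjugacy the posterior parameters are (a+s, b+f).
Match parameters: s=38−24=14, f=49−23=26.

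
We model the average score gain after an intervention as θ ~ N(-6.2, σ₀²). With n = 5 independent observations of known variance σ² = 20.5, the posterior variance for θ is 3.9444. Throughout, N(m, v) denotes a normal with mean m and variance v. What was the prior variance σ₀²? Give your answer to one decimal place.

Posterior precision equals prior precision plus data precision: 1/σ_n² = 1/σ₀² + n/σ².
So 1/σ₀² = 1/3.9444 − 5/20.5 = 0.253524 − 0.243902 = 0.009622.
Hence σ₀² = 1/0.009622 ≈ 103.9.

σ₀² = 103.9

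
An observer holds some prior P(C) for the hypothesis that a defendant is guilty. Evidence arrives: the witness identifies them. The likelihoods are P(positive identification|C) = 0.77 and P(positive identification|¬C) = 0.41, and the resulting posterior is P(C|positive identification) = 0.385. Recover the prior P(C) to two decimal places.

In odds form, posterior odds = prior odds × likelihood ratio, so prior odds = posterior odds ÷ LR.
Posterior odds = 0.385/(1−0.385) = 0.6260. LR = 0.77/0.41 = 1.8780.
Prior odds = 0.6260/1.8780 = 0.3333, so P(C) = 0.3333/(1+0.3333) ≈ 0.25.

P(C) = 0.25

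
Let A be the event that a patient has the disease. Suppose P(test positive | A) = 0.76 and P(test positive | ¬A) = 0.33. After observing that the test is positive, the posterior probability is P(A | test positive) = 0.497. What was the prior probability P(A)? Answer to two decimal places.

P(A) = 0.30

Bayes' rule in odds form gives O(A|E) = O(A)·[P(E|A)/P(E|¬A)], hence O(A) = O(A|E)/LR.
Posterior odds = 0.497/(1−0.497) = 0.9881. LR = 0.76/0.33 = 2.3030.
Prior odds = 0.9881/2.3030 = 0.4290, so P(A) = 0.4290/(1+0.4290) ≈ 0.30.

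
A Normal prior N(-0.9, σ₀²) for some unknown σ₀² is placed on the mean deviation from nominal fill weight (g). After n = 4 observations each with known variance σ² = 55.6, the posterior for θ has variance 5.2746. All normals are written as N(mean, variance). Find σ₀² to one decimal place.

For the Normal–Normal model with known σ², precisions add: τ_n = τ₀ + n/σ².
So 1/σ₀² = 1/5.2746 − 4/55.6 = 0.189588 − 0.071942 = 0.117646.
Hence σ₀² = 1/0.117646 ≈ 8.5.

σ₀² = 8.5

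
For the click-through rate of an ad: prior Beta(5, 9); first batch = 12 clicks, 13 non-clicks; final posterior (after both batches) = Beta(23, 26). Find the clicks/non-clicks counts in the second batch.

Because Beta–binomial updating is additive in the counts, the combined data contributed (α_post−α_prior, β_post−β_prior) successes and failures.
Total across both batches: 23−5=18 clicks, 26−9=17 non-clicks.
Subtract the first batch: 18−12=6 clicks and 17−13=4 non-clicks.

6 clicks and 4 non-clicks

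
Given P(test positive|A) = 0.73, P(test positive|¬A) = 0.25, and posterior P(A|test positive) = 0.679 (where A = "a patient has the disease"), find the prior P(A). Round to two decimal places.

P(A) = 0.42

Bayes' rule in odds form gives O(A|E) = O(A)·[P(E|A)/P(E|¬A)], hence O(A) = O(A|E)/LR.
Posterior odds = 0.679/(1−0.679) = 2.1153. LR = 0.73/0.25 = 2.9200.
Prior odds = 2.1153/2.9200 = 0.7244, so P(A) = 0.7244/(1+0.7244) ≈ 0.42.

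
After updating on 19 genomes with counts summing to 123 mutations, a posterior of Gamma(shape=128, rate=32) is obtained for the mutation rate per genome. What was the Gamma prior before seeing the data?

Gamma(shape=5, rate=13)

Gamma–Poisson conjugacy: posterior shape = α + Σxᵢ, posterior rate = β + n.
So α = 128 − 123 = 5 and β = 32 − 19 = 13.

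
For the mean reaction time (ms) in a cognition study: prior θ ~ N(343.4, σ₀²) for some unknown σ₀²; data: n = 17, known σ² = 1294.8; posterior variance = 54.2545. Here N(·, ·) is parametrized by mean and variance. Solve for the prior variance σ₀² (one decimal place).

For the Normal–Normal model with known σ², precisions add: τ_n = τ₀ + n/σ².
So 1/σ₀² = 1/54.2545 − 17/1294.8 = 0.018432 − 0.013129 = 0.005303.
Hence σ₀² = 1/0.005303 ≈ 188.6.

σ₀² = 188.6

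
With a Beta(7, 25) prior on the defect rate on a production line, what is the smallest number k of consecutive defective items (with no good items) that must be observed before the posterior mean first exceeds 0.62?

k = 34

After k defective items and 0 good items the posterior is Beta(7+k, 25), with mean (7+k)/(7+25+k).
Set (7+k)/(32+k) > 0.62 and solve: k > (0.62·32 − 7)/(1 − 0.62) = 33.789.
The smallest integer exceeding 33.789 is 34, and checking k=34: (41)/(66) = 0.6212 > 0.62.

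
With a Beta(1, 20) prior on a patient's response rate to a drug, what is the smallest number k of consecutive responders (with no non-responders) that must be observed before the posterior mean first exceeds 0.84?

After k responders and 0 non-responders the posterior is Beta(1+k, 20), with mean (1+k)/(1+20+k).
Set (1+k)/(21+k) > 0.84 and solve: k > (0.84·21 − 1)/(1 − 0.84) = 104.000.
The smallest integer exceeding 104.000 is 105, and checking k=105: (106)/(126) = 0.8413 > 0.84.

k = 105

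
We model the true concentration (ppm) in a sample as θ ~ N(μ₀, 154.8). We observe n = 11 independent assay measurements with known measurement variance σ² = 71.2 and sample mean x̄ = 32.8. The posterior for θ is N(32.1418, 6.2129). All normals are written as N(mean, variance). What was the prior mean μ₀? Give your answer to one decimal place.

The posterior mean is a precision-weighted average: μ_n = (τ₀μ₀ + τ_data·x̄)/(τ₀+τ_data), with τ₀=1/σ₀² and τ_data=n/σ².
Here τ₀ = 1/154.8 = 0.006460 and τ_data = 11/71.2 = 0.154494, so τ_n = 0.160954.
Rearranging for μ₀: μ₀ = (μ_n·τ_n − τ_data·x̄)/τ₀ = (32.1418·0.160954 − 0.154494·32.8) / 0.006460 = 0.105948/0.006460 ≈ 16.4.

μ₀ = 16.4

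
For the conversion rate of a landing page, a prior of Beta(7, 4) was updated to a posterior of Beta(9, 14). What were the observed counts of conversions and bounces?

2 conversions and 10 bounces

A Beta(α, β) prior with s successes and f failures in binomial data gives a Beta(α+s, β+f) posterior.
Match parameters: s=9−7=2, f=14−4=10.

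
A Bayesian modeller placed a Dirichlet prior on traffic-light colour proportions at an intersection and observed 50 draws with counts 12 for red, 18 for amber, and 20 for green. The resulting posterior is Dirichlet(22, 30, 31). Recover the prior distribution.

For a Dirichlet(α) prior with multinomial counts c, the posterior is Dirichlet(α + c) componentwise.
Subtract each count from the matching posterior parameter: 22−12=10, 30−18=12, 31−20=11.

Dirichlet(10, 12, 11)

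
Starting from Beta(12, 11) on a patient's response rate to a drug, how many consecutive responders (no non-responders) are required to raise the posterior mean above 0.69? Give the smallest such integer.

After k responders and 0 non-responders the posterior is Beta(12+k, 11), with mean (12+k)/(12+11+k).
Set (12+k)/(23+k) > 0.69 and solve: k > (0.69·23 − 12)/(1 − 0.69) = 12.484.
The smallest integer exceeding 12.484 is 13.

k = 13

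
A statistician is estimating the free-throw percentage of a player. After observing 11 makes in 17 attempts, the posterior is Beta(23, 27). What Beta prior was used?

Under Beta–binomial conjugacy the posterior parameters are (a+s, b+f).
Subtract the data counts: 23−11=12, 27−6=21.

Beta(12, 21)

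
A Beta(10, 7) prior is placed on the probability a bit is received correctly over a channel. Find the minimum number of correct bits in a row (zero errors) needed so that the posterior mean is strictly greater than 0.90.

After k correct bits and 0 errors the posterior is Beta(10+k, 7), with mean (10+k)/(10+7+k).
Set (10+k)/(17+k) > 0.90 and solve: k > (0.90·17 − 10)/(1 − 0.90) = 53.000.
The smallest integer exceeding 53.000 is 54.

k = 54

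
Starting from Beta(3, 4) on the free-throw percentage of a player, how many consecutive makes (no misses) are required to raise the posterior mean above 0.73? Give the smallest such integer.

After k makes and 0 misses the posterior is Beta(3+k, 4), with mean (3+k)/(3+4+k).
Set (3+k)/(7+k) > 0.73 and solve: k > (0.73·7 − 3)/(1 − 0.73) = 7.815.
The smallest integer exceeding 7.815 is 8.

k = 8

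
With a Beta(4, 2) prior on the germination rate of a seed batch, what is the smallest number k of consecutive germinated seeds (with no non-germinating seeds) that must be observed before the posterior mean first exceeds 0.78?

k = 4

After k germinated seeds and 0 non-germinating seeds the posterior is Beta(4+k, 2), with mean (4+k)/(4+2+k).
Set (4+k)/(6+k) > 0.78 and solve: k > (0.78·6 − 4)/(1 − 0.78) = 3.091.
The smallest integer exceeding 3.091 is 4, and checking k=4: (8)/(10) = 0.8000 > 0.78.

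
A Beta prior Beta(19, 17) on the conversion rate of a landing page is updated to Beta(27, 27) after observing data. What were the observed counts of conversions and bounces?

Under Beta–binomial conjugacy the posterior parameters are (a+s, b+f).
Match parameters: s=27−19=8, f=27−17=10.

8 conversions and 10 bounces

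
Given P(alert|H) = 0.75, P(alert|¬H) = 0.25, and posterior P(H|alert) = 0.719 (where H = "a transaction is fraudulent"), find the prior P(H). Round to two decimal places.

P(H) = 0.46

In odds form, posterior odds = prior odds × likelihood ratio, so prior odds = posterior odds ÷ LR.
Posterior odds = 0.719/(1−0.719) = 2.5587. LR = 0.75/0.25 = 3.0000.
Prior odds = 2.5587/3.0000 = 0.8529, so P(H) = 0.8529/(1+0.8529) ≈ 0.46.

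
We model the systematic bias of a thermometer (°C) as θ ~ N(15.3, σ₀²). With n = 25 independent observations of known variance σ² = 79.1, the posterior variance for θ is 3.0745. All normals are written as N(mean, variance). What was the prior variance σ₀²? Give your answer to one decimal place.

σ₀² = 108.7

Posterior precision equals prior precision plus data precision: 1/σ_n² = 1/σ₀² + n/σ².
So 1/σ₀² = 1/3.0745 − 25/79.1 = 0.325256 − 0.316056 = 0.009200.
Hence σ₀² = 1/0.009200 ≈ 108.7.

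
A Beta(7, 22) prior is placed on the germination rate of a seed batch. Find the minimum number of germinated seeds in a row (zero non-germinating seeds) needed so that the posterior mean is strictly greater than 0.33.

k = 4

After k germinated seeds and 0 non-germinating seeds the posterior is Beta(7+k, 22), with mean (7+k)/(7+22+k).
Set (7+k)/(29+k) > 0.33 and solve: k > (0.33·29 − 7)/(1 − 0.33) = 3.836.
The smallest integer exceeding 3.836 is 4, and checking k=4: (11)/(33) = 0.3333 > 0.33.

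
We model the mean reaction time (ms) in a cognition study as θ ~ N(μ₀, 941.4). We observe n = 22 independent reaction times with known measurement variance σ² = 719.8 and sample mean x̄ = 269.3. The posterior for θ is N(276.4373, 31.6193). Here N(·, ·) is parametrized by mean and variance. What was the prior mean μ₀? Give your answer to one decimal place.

With known observation variance, the Normal–Normal posterior has precision τ_n = τ₀ + n/σ² and mean μ_n = (τ₀μ₀ + (n/σ²)x̄)/τ_n.
Here τ₀ = 1/941.4 = 0.001062 and τ_data = 22/719.8 = 0.030564, so τ_n = 0.031626.
Rearranging for μ₀: μ₀ = (μ_n·τ_n − τ_data·x̄)/τ₀ = (276.4373·0.031626 − 0.030564·269.3) / 0.001062 = 0.511721/0.001062 ≈ 481.8.

μ₀ = 481.8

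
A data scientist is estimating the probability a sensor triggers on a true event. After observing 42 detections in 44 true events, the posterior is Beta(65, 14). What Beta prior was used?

Beta is conjugate to the binomial likelihood: posterior = Beta(α+s, β+f).
Subtract the data counts: 65−42=23, 14−2=12.

Beta(23, 12)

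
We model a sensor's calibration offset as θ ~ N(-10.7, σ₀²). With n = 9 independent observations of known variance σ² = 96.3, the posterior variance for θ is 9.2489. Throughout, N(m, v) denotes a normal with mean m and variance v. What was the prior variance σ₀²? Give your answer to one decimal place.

Posterior precision equals prior precision plus data precision: 1/σ_n² = 1/σ₀² + n/σ².
So 1/σ₀² = 1/9.2489 − 9/96.3 = 0.108121 − 0.093458 = 0.014663.
Hence σ₀² = 1/0.014663 ≈ 68.2.

σ₀² = 68.2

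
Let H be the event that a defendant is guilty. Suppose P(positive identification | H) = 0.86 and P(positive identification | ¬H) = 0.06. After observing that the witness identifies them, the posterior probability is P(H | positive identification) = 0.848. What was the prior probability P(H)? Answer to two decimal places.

In odds form, posterior odds = prior odds × likelihood ratio, so prior odds = posterior odds ÷ LR.
Posterior odds = 0.848/(1−0.848) = 5.5789. LR = 0.86/0.06 = 14.3333.
Prior odds = 5.5789/14.3333 = 0.3892, so P(H) = 0.3892/(1+0.3892) ≈ 0.28.

P(H) = 0.28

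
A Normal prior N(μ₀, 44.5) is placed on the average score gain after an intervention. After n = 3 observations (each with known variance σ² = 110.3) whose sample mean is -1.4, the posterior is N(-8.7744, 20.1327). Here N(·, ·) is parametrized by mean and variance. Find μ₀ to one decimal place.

The posterior mean is a precision-weighted average: μ_n = (τ₀μ₀ + τ_data·x̄)/(τ₀+τ_data), with τ₀=1/σ₀² and τ_data=n/σ².
Here τ₀ = 1/44.5 = 0.022472 and τ_data = 3/110.3 = 0.027199, so τ_n = 0.049671.
Rearranging for μ₀: μ₀ = (μ_n·τ_n − τ_data·x̄)/τ₀ = (-8.7744·0.049671 − 0.027199·-1.4) / 0.022472 = -0.397755/0.022472 ≈ -17.7.

μ₀ = -17.7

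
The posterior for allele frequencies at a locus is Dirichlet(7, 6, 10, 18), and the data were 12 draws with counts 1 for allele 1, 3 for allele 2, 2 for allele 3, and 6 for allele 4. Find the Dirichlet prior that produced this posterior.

Dirichlet(6, 3, 8, 12)

For a Dirichlet(α) prior with multinomial counts c, the posterior is Dirichlet(α + c) componentwise.
Subtract each count from the matching posterior parameter: 7−1=6, 6−3=3, 10−2=8, 18−6=12.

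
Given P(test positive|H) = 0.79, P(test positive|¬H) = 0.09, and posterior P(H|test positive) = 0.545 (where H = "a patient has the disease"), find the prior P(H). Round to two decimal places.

Bayes' rule in odds form gives O(H|E) = O(H)·[P(E|H)/P(E|¬H)], hence O(H) = O(H|E)/LR.
Posterior odds = 0.545/(1−0.545) = 1.1978. LR = 0.79/0.09 = 8.7778.
Prior odds = 1.1978/8.7778 = 0.1365, so P(H) = 0.1365/(1+0.1365) ≈ 0.12.

P(H) = 0.12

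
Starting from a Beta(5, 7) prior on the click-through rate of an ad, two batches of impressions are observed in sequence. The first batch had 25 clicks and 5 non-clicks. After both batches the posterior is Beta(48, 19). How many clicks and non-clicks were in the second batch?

18 clicks and 7 non-clicks

Sequential conjugate updates are equivalent to a single update on the pooled data, so total successes = posterior α − prior α and total failures = posterior β − prior β.
Total across both batches: 48−5=43 clicks, 19−7=12 non-clicks.
Subtract the first batch: 43−25=18 clicks and 12−5=7 non-clicks.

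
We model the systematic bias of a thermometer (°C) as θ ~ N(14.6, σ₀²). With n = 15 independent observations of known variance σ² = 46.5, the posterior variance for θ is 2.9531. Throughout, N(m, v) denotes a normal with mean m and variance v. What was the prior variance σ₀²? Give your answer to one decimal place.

σ₀² = 62.3

Posterior precision equals prior precision plus data precision: 1/σ_n² = 1/σ₀² + n/σ².
So 1/σ₀² = 1/2.9531 − 15/46.5 = 0.338627 − 0.322581 = 0.016046.
Hence σ₀² = 1/0.016046 ≈ 62.3.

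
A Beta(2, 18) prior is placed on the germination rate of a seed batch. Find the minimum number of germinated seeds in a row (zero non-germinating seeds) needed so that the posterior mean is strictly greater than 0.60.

After k germinated seeds and 0 non-germinating seeds the posterior is Beta(2+k, 18), with mean (2+k)/(2+18+k).
Set (2+k)/(20+k) > 0.60 and solve: k > (0.60·20 − 2)/(1 − 0.60) = 25.000.
The smallest integer exceeding 25.000 is 26, and checking k=26: (28)/(46) = 0.6087 > 0.60.

k = 26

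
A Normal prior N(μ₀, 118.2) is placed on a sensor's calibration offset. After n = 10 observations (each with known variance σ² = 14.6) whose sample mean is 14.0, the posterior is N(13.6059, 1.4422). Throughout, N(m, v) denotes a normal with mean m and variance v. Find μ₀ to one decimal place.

The posterior mean is a precision-weighted average: μ_n = (τ₀μ₀ + τ_data·x̄)/(τ₀+τ_data), with τ₀=1/σ₀² and τ_data=n/σ².
Here τ₀ = 1/118.2 = 0.008460 and τ_data = 10/14.6 = 0.684932, so τ_n = 0.693392.
Rearranging for μ₀: μ₀ = (μ_n·τ_n − τ_data·x̄)/τ₀ = (13.6059·0.693392 − 0.684932·14.0) / 0.008460 = -0.154826/0.008460 ≈ -18.3.

μ₀ = -18.3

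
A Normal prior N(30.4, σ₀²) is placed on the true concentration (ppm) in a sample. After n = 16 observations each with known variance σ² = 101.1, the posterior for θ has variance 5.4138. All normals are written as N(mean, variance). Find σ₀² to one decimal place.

For the Normal–Normal model with known σ², precisions add: τ_n = τ₀ + n/σ².
So 1/σ₀² = 1/5.4138 − 16/101.1 = 0.184713 − 0.158259 = 0.026454.
Hence σ₀² = 1/0.026454 ≈ 37.8.

σ₀² = 37.8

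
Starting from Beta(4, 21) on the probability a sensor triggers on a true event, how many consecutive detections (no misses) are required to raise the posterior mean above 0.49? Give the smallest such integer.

After k detections and 0 misses the posterior is Beta(4+k, 21), with mean (4+k)/(4+21+k).
Set (4+k)/(25+k) > 0.49 and solve: k > (0.49·25 − 4)/(1 − 0.49) = 16.176.
The smallest integer exceeding 16.176 is 17.

k = 17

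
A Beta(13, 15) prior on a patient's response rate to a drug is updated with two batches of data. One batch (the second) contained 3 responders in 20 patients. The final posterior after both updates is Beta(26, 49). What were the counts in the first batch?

10 responders and 17 non-responders

Because Beta–binomial updating is additive in the counts, the combined data contributed (α_post−α_prior, β_post−β_prior) successes and failures.
Total across both batches: 26−13=13 responders, 49−15=34 non-responders.
Subtract the second batch: 13−3=10 responders and 34−17=17 non-responders.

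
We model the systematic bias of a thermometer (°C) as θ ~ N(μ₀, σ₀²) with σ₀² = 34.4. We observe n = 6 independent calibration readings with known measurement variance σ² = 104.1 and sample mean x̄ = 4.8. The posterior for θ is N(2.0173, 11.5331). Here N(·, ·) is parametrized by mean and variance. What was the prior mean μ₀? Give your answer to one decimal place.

With known observation variance, the Normal–Normal posterior has precision τ_n = τ₀ + n/σ² and mean μ_n = (τ₀μ₀ + (n/σ²)x̄)/τ_n.
Here τ₀ = 1/34.4 = 0.029070 and τ_data = 6/104.1 = 0.057637, so τ_n = 0.086707.
Rearranging for μ₀: μ₀ = (μ_n·τ_n − τ_data·x̄)/τ₀ = (2.0173·0.086707 − 0.057637·4.8) / 0.029070 = -0.101744/0.029070 ≈ -3.5.

μ₀ = -3.5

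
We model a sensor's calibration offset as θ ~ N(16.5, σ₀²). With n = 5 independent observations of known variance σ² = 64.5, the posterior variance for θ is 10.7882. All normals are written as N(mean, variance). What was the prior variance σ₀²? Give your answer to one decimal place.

For the Normal–Normal model with known σ², precisions add: τ_n = τ₀ + n/σ².
So 1/σ₀² = 1/10.7882 − 5/64.5 = 0.092694 − 0.077519 = 0.015175.
Hence σ₀² = 1/0.015175 ≈ 65.9.

σ₀² = 65.9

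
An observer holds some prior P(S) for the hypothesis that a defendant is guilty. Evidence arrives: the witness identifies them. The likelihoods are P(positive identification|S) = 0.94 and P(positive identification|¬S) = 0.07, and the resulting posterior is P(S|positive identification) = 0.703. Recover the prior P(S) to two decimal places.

P(S) = 0.15

In odds form, posterior odds = prior odds × likelihood ratio, so prior odds = posterior odds ÷ LR.
Posterior odds = 0.703/(1−0.703) = 2.3670. LR = 0.94/0.07 = 13.4286.
Prior odds = 2.3670/13.4286 = 0.1763, so P(S) = 0.1763/(1+0.1763) ≈ 0.15.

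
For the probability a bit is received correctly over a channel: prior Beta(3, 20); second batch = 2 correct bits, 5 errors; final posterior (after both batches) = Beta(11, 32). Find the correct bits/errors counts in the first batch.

Because Beta–binomial updating is additive in the counts, the combined data contributed (α_post−α_prior, β_post−β_prior) successes and failures.
Total across both batches: 11−3=8 correct bits, 32−20=12 errors.
Subtract the second batch: 8−2=6 correct bits and 12−5=7 errors.

6 correct bits and 7 errors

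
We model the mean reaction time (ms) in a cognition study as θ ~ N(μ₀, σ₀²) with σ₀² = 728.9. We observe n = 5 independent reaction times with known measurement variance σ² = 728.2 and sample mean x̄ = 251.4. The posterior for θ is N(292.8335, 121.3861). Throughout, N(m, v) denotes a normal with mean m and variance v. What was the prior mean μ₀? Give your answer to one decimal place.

μ₀ = 500.2

The posterior mean is a precision-weighted average: μ_n = (τ₀μ₀ + τ_data·x̄)/(τ₀+τ_data), with τ₀=1/σ₀² and τ_data=n/σ².
Here τ₀ = 1/728.9 = 0.001372 and τ_data = 5/728.2 = 0.006866, so τ_n = 0.008238.
Rearranging for μ₀: μ₀ = (μ_n·τ_n − τ_data·x̄)/τ₀ = (292.8335·0.008238 − 0.006866·251.4) / 0.001372 = 0.686250/0.001372 ≈ 500.2.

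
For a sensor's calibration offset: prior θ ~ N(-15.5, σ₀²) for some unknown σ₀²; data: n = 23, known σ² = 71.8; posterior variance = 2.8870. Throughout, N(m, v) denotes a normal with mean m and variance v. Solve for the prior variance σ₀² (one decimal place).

σ₀² = 38.4

For the Normal–Normal model with known σ², precisions add: τ_n = τ₀ + n/σ².
So 1/σ₀² = 1/2.8870 − 23/71.8 = 0.346380 − 0.320334 = 0.026046.
Hence σ₀² = 1/0.026046 ≈ 38.4.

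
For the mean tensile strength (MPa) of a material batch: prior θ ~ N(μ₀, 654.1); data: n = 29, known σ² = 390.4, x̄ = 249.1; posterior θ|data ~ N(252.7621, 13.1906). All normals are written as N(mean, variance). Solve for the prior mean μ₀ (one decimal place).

μ₀ = 430.7

With known observation variance, the Normal–Normal posterior has precision τ_n = τ₀ + n/σ² and mean μ_n = (τ₀μ₀ + (n/σ²)x̄)/τ_n.
Here τ₀ = 1/654.1 = 0.001529 and τ_data = 29/390.4 = 0.074283, so τ_n = 0.075812.
Rearranging for μ₀: μ₀ = (μ_n·τ_n − τ_data·x̄)/τ₀ = (252.7621·0.075812 − 0.074283·249.1) / 0.001529 = 0.658505/0.001529 ≈ 430.7.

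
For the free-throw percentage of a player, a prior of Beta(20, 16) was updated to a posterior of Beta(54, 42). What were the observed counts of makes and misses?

34 makes and 26 misses

A Beta(a, b) prior with s successes and f failures in binomial data gives a Beta(a+s, b+f) posterior.
So s = 54 − 20 = 34 and f = 42 − 16 = 26.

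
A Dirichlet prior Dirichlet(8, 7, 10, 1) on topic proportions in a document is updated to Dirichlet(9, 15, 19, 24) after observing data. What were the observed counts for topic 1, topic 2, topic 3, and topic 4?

For a Dirichlet(α) prior with multinomial counts c, the posterior is Dirichlet(α + c) componentwise.
Counts are posterior − prior componentwise: 9−8=1, 15−7=8, 19−10=9, 24−1=23.

counts (1, 8, 9, 23)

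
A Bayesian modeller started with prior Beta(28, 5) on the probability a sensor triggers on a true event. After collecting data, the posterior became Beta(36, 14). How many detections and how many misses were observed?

8 detections and 9 misses

Beta is conjugate to the binomial likelihood: posterior = Beta(α+s, β+f).
So s = 36 − 28 = 8 and f = 14 − 5 = 9.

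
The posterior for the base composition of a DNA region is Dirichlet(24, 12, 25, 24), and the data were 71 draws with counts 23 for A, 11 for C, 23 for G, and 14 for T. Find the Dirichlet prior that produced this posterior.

For a Dirichlet(α) prior with multinomial counts c, the posterior is Dirichlet(α + c) componentwise.
Subtract each count from the matching posterior parameter: 24−23=1, 12−11=1, 25−23=2, 24−14=10.

Dirichlet(1, 1, 2, 10)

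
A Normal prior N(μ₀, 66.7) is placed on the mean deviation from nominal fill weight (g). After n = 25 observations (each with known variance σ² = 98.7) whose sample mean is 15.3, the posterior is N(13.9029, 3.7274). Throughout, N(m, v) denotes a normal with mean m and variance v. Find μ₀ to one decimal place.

μ₀ = -9.7

The posterior mean is a precision-weighted average: μ_n = (τ₀μ₀ + τ_data·x̄)/(τ₀+τ_data), with τ₀=1/σ₀² and τ_data=n/σ².
Here τ₀ = 1/66.7 = 0.014993 and τ_data = 25/98.7 = 0.253293, so τ_n = 0.268286.
Rearranging for μ₀: μ₀ = (μ_n·τ_n − τ_data·x̄)/τ₀ = (13.9029·0.268286 − 0.253293·15.3) / 0.014993 = -0.145429/0.014993 ≈ -9.7.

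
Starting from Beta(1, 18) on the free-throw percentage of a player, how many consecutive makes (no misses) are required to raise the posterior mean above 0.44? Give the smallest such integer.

After k makes and 0 misses the posterior is Beta(1+k, 18), with mean (1+k)/(1+18+k).
Set (1+k)/(19+k) > 0.44 and solve: k > (0.44·19 − 1)/(1 − 0.44) = 13.143.
The smallest integer exceeding 13.143 is 14, and checking k=14: (15)/(33) = 0.4545 > 0.44.

k = 14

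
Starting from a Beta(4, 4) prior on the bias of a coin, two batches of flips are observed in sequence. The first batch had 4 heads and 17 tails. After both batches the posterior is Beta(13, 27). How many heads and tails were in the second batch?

5 heads and 6 tails

Because Beta–binomial updating is additive in the counts, the combined data contributed (α_post−α_prior, β_post−β_prior) successes and failures.
Total across both batches: 13−4=9 heads, 27−4=23 tails.
Subtract the first batch: 9−4=5 heads and 23−17=6 tails.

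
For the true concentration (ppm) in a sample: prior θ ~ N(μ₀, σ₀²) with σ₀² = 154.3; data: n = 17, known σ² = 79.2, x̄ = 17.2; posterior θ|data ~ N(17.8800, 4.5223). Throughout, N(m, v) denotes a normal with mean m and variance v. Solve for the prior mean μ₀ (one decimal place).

With known observation variance, the Normal–Normal posterior has precision τ_n = τ₀ + n/σ² and mean μ_n = (τ₀μ₀ + (n/σ²)x̄)/τ_n.
Here τ₀ = 1/154.3 = 0.006481 and τ_data = 17/79.2 = 0.214646, so τ_n = 0.221127.
Rearranging for μ₀: μ₀ = (μ_n·τ_n − τ_data·x̄)/τ₀ = (17.8800·0.221127 − 0.214646·17.2) / 0.006481 = 0.261840/0.006481 ≈ 40.4.

μ₀ = 40.4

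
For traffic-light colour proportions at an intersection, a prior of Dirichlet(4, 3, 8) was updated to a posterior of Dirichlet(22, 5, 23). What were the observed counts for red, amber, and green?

counts (18, 2, 15)

For a Dirichlet(α) prior with multinomial counts c, the posterior is Dirichlet(α + c) componentwise.
Counts are posterior − prior componentwise: 22−4=18, 5−3=2, 23−8=15.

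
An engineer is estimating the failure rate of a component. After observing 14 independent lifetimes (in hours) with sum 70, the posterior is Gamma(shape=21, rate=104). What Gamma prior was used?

Gamma–exponential conjugacy: posterior shape = α + n, posterior rate = β + Σtᵢ.
So α = 21 − 14 = 7 and β = 104 − 70 = 34.

Gamma(shape=7, rate=34)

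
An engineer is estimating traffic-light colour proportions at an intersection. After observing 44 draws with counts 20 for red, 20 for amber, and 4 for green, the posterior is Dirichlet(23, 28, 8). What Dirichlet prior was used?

For a Dirichlet(α) prior with multinomial counts c, the posterior is Dirichlet(α + c) componentwise.
Subtract each count from the matching posterior parameter: 23−20=3, 28−20=8, 8−4=4.

Dirichlet(3, 8, 4)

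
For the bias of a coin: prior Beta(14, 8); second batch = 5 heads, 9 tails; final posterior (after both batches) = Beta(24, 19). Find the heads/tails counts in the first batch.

5 heads and 2 tails

Sequential conjugate updates are equivalent to a single update on the pooled data, so total successes = posterior α − prior α and total failures = posterior β − prior β.
Total across both batches: 24−14=10 heads, 19−8=11 tails.
Subtract the second batch: 10−5=5 heads and 11−9=2 tails.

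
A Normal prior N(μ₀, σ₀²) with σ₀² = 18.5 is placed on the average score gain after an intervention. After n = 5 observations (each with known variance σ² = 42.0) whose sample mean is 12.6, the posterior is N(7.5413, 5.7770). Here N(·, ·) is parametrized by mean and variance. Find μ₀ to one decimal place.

With known observation variance, the Normal–Normal posterior has precision τ_n = τ₀ + n/σ² and mean μ_n = (τ₀μ₀ + (n/σ²)x̄)/τ_n.
Here τ₀ = 1/18.5 = 0.054054 and τ_data = 5/42.0 = 0.119048, so τ_n = 0.173102.
Rearranging for μ₀: μ₀ = (μ_n·τ_n − τ_data·x̄)/τ₀ = (7.5413·0.173102 − 0.119048·12.6) / 0.054054 = -0.194591/0.054054 ≈ -3.6.

μ₀ = -3.6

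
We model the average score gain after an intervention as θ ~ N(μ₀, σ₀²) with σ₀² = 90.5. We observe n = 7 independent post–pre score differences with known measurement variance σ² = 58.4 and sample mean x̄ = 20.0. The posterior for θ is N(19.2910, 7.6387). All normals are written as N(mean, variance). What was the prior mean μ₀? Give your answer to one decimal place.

μ₀ = 11.6

With known observation variance, the Normal–Normal posterior has precision τ_n = τ₀ + n/σ² and mean μ_n = (τ₀μ₀ + (n/σ²)x̄)/τ_n.
Here τ₀ = 1/90.5 = 0.011050 and τ_data = 7/58.4 = 0.119863, so τ_n = 0.130913.
Rearranging for μ₀: μ₀ = (μ_n·τ_n − τ_data·x̄)/τ₀ = (19.2910·0.130913 − 0.119863·20.0) / 0.011050 = 0.128183/0.011050 ≈ 11.6.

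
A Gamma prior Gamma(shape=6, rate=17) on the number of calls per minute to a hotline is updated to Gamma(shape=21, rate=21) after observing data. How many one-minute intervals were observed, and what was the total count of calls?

Gamma–Poisson conjugacy: posterior shape = α + Σxᵢ, posterior rate = β + n.
Matching: Σxᵢ = 21 − 6 = 15 and n = 21 − 17 = 4.

n = 4 one-minute intervals with total 15 calls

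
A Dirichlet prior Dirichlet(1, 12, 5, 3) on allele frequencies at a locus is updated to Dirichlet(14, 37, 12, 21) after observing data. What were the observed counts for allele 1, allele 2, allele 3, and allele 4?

counts (13, 25, 7, 18)

For a Dirichlet(α) prior with multinomial counts c, the posterior is Dirichlet(α + c) componentwise.
Counts are posterior − prior componentwise: 14−1=13, 37−12=25, 12−5=7, 21−3=18.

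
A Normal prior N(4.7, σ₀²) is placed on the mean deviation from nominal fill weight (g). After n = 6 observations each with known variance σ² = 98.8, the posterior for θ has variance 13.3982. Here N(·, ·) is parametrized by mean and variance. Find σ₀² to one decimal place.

For the Normal–Normal model with known σ², precisions add: τ_n = τ₀ + n/σ².
So 1/σ₀² = 1/13.3982 − 6/98.8 = 0.074637 − 0.060729 = 0.013908.
Hence σ₀² = 1/0.013908 ≈ 71.9.

σ₀² = 71.9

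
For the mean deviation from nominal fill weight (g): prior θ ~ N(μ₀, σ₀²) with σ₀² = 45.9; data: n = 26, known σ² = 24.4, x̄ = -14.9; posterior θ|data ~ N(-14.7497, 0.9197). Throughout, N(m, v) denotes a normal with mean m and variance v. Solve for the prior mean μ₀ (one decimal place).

The posterior mean is a precision-weighted average: μ_n = (τ₀μ₀ + τ_data·x̄)/(τ₀+τ_data), with τ₀=1/σ₀² and τ_data=n/σ².
Here τ₀ = 1/45.9 = 0.021786 and τ_data = 26/24.4 = 1.065574, so τ_n = 1.087360.
Rearranging for μ₀: μ₀ = (μ_n·τ_n − τ_data·x̄)/τ₀ = (-14.7497·1.087360 − 1.065574·-14.9) / 0.021786 = -0.161181/0.021786 ≈ -7.4.

μ₀ = -7.4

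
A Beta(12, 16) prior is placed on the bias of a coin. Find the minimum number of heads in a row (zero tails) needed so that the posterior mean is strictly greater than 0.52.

After k heads and 0 tails the posterior is Beta(12+k, 16), with mean (12+k)/(12+16+k).
Set (12+k)/(28+k) > 0.52 and solve: k > (0.52·28 − 12)/(1 − 0.52) = 5.333.
The smallest integer exceeding 5.333 is 6.

k = 6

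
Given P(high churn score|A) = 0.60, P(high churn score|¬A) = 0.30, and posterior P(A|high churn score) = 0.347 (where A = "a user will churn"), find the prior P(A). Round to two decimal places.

P(A) = 0.21

In odds form, posterior odds = prior odds × likelihood ratio, so prior odds = posterior odds ÷ LR.
Posterior odds = 0.347/(1−0.347) = 0.5314. LR = 0.60/0.30 = 2.0000.
Prior odds = 0.5314/2.0000 = 0.2657, so P(A) = 0.2657/(1+0.2657) ≈ 0.21.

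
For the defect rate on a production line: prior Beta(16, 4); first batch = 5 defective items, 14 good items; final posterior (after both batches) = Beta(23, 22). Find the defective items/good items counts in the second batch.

2 defective items and 4 good items

Sequential conjugate updates are equivalent to a single update on the pooled data, so total successes = posterior α − prior α and total failures = posterior β − prior β.
Total across both batches: 23−16=7 defective items, 22−4=18 good items.
Subtract the first batch: 7−5=2 defective items and 18−14=4 good items.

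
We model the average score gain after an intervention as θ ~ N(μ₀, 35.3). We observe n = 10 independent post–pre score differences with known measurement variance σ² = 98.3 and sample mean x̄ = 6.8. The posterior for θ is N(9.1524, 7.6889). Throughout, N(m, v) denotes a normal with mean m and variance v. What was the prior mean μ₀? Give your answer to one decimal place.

With known observation variance, the Normal–Normal posterior has precision τ_n = τ₀ + n/σ² and mean μ_n = (τ₀μ₀ + (n/σ²)x̄)/τ_n.
Here τ₀ = 1/35.3 = 0.028329 and τ_data = 10/98.3 = 0.101729, so τ_n = 0.130058.
Rearranging for μ₀: μ₀ = (μ_n·τ_n − τ_data·x̄)/τ₀ = (9.1524·0.130058 − 0.101729·6.8) / 0.028329 = 0.498586/0.028329 ≈ 17.6.

μ₀ = 17.6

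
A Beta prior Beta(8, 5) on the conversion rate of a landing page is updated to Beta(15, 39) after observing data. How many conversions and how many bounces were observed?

7 conversions and 34 bounces

A Beta(a, b) prior with s successes and f failures in binomial data gives a Beta(a+s, b+f) posterior.
So s = 15 − 8 = 7 and f = 39 − 5 = 34.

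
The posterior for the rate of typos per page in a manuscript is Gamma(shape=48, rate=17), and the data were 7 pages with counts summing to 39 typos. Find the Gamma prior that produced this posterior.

Gamma–Poisson conjugacy: posterior shape = α + Σxᵢ, posterior rate = β + n.
So α = 48 − 39 = 9 and β = 17 − 7 = 10.

Gamma(shape=9, rate=10)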